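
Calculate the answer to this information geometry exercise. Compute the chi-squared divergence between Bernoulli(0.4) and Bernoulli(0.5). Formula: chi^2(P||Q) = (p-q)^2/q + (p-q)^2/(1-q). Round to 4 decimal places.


Chi-squared divergence between Bernoulli distributions:
chi^2 = (p-q)^2/q + (p-q)^2/(1-q).
p = 0.4, q = 0.5, p-q = -0.1.
(p-q)^2 = 0.01.
term1 = 0.01/0.5 = 0.02.
term2 = 0.01/0.5 = 0.02.
chi^2 = 0.02 + 0.02 = 0.0400

0.0400


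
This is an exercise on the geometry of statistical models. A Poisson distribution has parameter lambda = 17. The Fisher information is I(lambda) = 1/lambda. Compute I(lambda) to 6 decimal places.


Fisher information for Poisson: I(lambda) = 1/lambda.
lambda = 17.
I(lambda) = 1/17 = 0.058824

0.058824


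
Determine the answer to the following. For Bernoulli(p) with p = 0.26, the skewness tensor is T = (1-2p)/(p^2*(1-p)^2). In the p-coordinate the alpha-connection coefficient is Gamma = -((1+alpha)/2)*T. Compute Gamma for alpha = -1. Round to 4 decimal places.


Skewness (Amari-Chentsov) tensor: T = (1-2p)/(p^2*(1-p)^2).
p = 0.26, 1-2p = 0.48, p^2 = 0.0676, (1-p)^2 = 0.5476.
T = 0.48/(0.0676 * 0.5476) = 12.966749.
In the p-coordinate, Gamma^(alpha) = Gamma^(0) - (alpha/2)*T with Gamma^(0) = (1/2)*g'(p) = -T/2,
so Gamma^(alpha) = -((1+alpha)/2)*T.
alpha = -1, -(1+alpha)/2 = 0.0.
Gamma = 0.0 * 12.966749 = 0.0000

0.0000


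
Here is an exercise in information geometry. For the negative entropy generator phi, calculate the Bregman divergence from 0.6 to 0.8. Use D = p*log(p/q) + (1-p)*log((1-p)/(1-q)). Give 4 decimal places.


Bregman divergence with negative entropy generator:
D = p*log(p/q) + (1-p)*log((1-p)/(1-q)).
p = 0.6, q = 0.8.
p*log(p/q) = 0.6*log(0.6/0.8) = -0.172609.
(1-p)*log((1-p)/(1-q)) = 0.4*log(0.4/0.2) = 0.277259.
D = -0.172609 + 0.277259 = 0.1046

0.1046


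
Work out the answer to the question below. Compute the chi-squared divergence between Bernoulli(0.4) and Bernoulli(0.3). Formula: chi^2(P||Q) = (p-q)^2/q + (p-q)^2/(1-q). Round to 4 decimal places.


Chi-squared divergence between Bernoulli distributions:
chi^2 = (p-q)^2/q + (p-q)^2/(1-q).
p = 0.4, q = 0.3, p-q = 0.1.
(p-q)^2 = 0.01.
term1 = 0.01/0.3 = 0.033333.
term2 = 0.01/0.7 = 0.014286.
chi^2 = 0.033333 + 0.014286 = 0.0476

0.0476


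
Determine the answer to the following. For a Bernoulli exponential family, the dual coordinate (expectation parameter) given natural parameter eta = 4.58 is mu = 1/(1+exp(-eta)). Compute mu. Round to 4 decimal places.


Dual coordinate (expectation parameter) for Bernoulli:
mu = 1/(1+exp(-eta)).
eta = 4.58.
exp(-eta) = exp(-4.58) = 0.010255.
mu = 1/(1+0.010255) = 0.9898

0.9898


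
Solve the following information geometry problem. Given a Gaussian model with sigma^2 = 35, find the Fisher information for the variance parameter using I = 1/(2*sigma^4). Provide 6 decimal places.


Fisher information for variance: I(sigma^2) = 1/(2*sigma^4).
sigma^2 = 35, so sigma^4 = 1225.
I = 1/(2*1225) = 1/2450 = 0.000408

0.000408


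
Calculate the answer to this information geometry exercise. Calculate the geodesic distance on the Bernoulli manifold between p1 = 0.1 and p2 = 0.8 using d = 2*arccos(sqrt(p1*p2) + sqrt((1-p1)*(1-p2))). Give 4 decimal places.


Geodesic distance on Bernoulli manifold:
d(p1,p2) = 2*arccos(sqrt(p1*p2) + sqrt((1-p1)*(1-p2))).
sqrt(p1*p2) = sqrt(0.1*0.8) = 0.282843.
sqrt((1-p1)*(1-p2)) = sqrt(0.9*0.2) = 0.424264.
arg = 0.282843 + 0.424264 = 0.707107.
d = 2*arccos(0.707107) = 1.5708

1.5708


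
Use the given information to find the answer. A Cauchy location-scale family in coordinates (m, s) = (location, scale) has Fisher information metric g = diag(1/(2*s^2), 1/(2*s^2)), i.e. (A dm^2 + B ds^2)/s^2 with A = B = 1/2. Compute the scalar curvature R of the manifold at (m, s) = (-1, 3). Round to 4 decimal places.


The metric has the form g = (A dm^2 + B ds^2)/s^2 with A = 1/2, B = 1/2.
Substitute u = sqrt(A/B)*m: g = B*(du^2 + ds^2)/s^2, i.e. B times the
Poincare upper half-plane metric, which has constant Gaussian curvature -1.
Scaling a 2D metric by a constant c divides the Gaussian curvature by c,
so K = -1/B = -1/(1/2) = -2.0000 everywhere (the point (m, s) = (-1, 3) is irrelevant:
the curvature is constant).
Scalar curvature in dimension 2: R = 2K = -2/(1/2) = -4.0000.

-4.0000


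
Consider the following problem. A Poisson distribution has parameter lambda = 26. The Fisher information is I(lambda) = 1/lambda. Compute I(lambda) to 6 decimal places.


Fisher information for Poisson: I(lambda) = 1/lambda.
lambda = 26.
I(lambda) = 1/26 = 0.038462

0.038462


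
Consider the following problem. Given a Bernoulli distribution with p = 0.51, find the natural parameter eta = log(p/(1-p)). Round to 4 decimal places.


Natural parameter for Bernoulli: eta = log(p/(1-p)).
p = 0.51, 1-p = 0.49.
p/(1-p) = 1.040816.
eta = log(1.040816) = 0.0400

0.0400


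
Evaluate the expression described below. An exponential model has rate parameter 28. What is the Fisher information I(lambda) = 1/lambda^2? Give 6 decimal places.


Fisher information for exponential: I(lambda) = 1/lambda^2.
lambda = 28, lambda^2 = 784.
I = 1/784 = 0.001276

0.001276


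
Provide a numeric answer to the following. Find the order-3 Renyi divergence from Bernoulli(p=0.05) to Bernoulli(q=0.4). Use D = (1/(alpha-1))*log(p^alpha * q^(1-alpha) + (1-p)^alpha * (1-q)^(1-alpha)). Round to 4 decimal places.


Renyi divergence of order alpha between Bernoulli distributions:
D = (1/(alpha-1))*log(p^alpha * q^(1-alpha) + (1-p)^alpha * (1-q)^(1-alpha)).
alpha = 3, p = 0.05, q = 0.4.
p^alpha * q^(1-alpha) = 0.05^3 * 0.4^-2 = 0.000781.
(1-p)^alpha * (1-q)^(1-alpha) = 0.95^3 * 0.6^-2 = 2.381597.
sum = 0.000781 + 2.381597 = 2.382378.
D = (1/2)*log(2.382378) = 0.4340

0.4340


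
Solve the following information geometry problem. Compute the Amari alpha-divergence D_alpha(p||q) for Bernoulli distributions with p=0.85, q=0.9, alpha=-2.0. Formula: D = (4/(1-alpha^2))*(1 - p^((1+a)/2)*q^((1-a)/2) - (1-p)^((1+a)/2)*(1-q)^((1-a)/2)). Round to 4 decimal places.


Amari alpha-divergence:
D = (4/(1-alpha^2))*(1 - p^((1+a)/2)*q^((1-a)/2) - (1-p)^((1+a)/2)*(1-q)^((1-a)/2)).
alpha = -2.0, p = 0.85, q = 0.9.
e1 = (1+alpha)/2 = -0.5, e2 = (1-alpha)/2 = 1.5.
t1 = p^e1 * q^e2 = 0.85^-0.5 * 0.9^1.5 = 0.926092.
t2 = (1-p)^e1 * (1-q)^e2 = 0.15^-0.5 * 0.1^1.5 = 0.08165.
4/(1-alpha^2) = -1.333333.
D = -1.333333*(1 - 0.926092 - 0.08165) = 0.0103

0.0103


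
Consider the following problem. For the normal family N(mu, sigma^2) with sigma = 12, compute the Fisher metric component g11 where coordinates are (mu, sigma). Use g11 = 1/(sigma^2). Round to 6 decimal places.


For the 2-parameter normal family, the Fisher metric has:
  g11 = 1/sigma^2, g22 = 2/sigma^2.
sigma = 12, sigma^2 = 144.
g11 = 0.006944

0.006944


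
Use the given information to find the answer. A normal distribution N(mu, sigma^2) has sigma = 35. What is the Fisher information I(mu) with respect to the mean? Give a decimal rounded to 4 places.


The Fisher information for the mean of a normal distribution is I(mu) = 1/sigma^2.
sigma = 35, so sigma^2 = 1225.
I(mu) = 1/1225 = 0.0008

0.0008


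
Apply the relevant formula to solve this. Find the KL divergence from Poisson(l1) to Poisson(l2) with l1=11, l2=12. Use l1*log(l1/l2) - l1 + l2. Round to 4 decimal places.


KL divergence for Poisson:
KL = l1*log(l1/l2) - l1 + l2.
l1 = 11, l2 = 12.
log(11/12) = -0.087011.
l1*log(l1/l2) = 11 * -0.087011 = -0.957125.
KL = -0.957125 - 11 + 12 = 0.0429

0.0429


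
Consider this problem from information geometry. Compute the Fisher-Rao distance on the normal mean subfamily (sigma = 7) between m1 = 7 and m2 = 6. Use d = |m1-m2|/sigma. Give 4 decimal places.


On the fixed-variance normal subfamily, geodesic distance = |m1-m2|/sigma.
|7 - 6| = 1.
sigma = 7.
d = 1/7 = 0.1429

0.1429


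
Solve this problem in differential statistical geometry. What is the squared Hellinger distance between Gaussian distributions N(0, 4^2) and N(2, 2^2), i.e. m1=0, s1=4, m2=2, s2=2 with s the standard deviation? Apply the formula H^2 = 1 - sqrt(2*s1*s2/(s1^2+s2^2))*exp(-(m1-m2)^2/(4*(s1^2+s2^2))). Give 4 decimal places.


Squared Hellinger distance for Gaussians:
H^2 = 1 - sqrt(2*s1*s2/(s1^2+s2^2)) * exp(-(m1-m2)^2/(4*(s1^2+s2^2))).
s1^2 = 16, s2^2 = 4, s1^2+s2^2 = 20.
sqrt(2*4*2/(20)) = 0.894427.
(m1-m2)^2 = (-2)^2 = 4.
exp(-4/(4*20)) = exp(-0.05) = 0.951229.
H^2 = 1 - 0.894427*0.951229 = 0.1492

0.1492


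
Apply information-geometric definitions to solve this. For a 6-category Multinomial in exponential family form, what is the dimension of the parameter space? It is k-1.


Exponential family dimension calculation:
For Multinomial with k=6 categories, dim = k-1 = 5.

5


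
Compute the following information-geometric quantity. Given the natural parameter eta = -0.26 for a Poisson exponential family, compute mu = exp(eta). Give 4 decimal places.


Expectation parameter for Poisson exponential family:
mu = exp(eta).
eta = -0.26.
mu = exp(-0.26) = 0.7711

0.7711


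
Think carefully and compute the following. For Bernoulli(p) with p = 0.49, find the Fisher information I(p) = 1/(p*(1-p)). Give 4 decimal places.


For Bernoulli(p), Fisher information is I(p) = 1/(p*(1-p)).
p = 0.49, 1-p = 0.51.
p*(1-p) = 0.2499.
I(p) = 1/0.2499 = 4.0016

4.0016


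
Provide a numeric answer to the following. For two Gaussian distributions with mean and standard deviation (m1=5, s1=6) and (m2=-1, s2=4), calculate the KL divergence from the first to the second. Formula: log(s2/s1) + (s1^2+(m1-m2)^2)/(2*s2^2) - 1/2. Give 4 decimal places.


KL divergence between normal distributions:
KL = log(s2/s1) + (s1^2 + (m1-m2)^2)/(2*s2^2) - 1/2.
log(4/6) = -0.405465.
(6^2 + (5--1)^2)/(2*4^2) = (36 + 36)/32 = 2.25.
KL = -0.405465 + 2.25 - 0.5 = 1.3445

1.3445


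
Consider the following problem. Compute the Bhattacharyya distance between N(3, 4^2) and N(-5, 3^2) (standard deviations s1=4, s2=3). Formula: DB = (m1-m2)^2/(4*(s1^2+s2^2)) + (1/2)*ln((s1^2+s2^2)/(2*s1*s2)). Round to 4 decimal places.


Bhattacharyya distance between two Gaussians:
DB = (m1-m2)^2/(4*(s1^2+s2^2)) + (1/2)*ln((s1^2+s2^2)/(2*s1*s2)).
(m1-m2)^2 = (8)^2 = 64.
s1^2+s2^2 = 16 + 9 = 25.
term1 = 64/100 = 0.64.
term2 = 0.5*ln(25/24.0) = 0.020411.
DB = 0.64 + 0.020411 = 0.6604

0.6604


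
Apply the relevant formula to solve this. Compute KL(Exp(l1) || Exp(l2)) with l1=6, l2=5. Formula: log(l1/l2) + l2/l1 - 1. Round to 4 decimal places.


KL divergence for exponential family:
KL = log(l1/l2) + l2/l1 - 1.
log(6/5) = 0.182322.
5/6 = 0.833333.
KL = 0.182322 + 0.833333 - 1 = 0.0157

0.0157


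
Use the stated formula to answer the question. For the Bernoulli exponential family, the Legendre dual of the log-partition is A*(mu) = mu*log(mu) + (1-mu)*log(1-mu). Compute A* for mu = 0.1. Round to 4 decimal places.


Legendre transform for Bernoulli:
A*(mu) = mu*log(mu) + (1-mu)*log(1-mu).
mu = 0.1, 1-mu = 0.9.
mu*log(mu) = 0.1*log(0.1) = -0.230259.
(1-mu)*log(1-mu) = 0.9*log(0.9) = -0.094824.
A* = -0.230259 + -0.094824 = -0.3251

-0.3251


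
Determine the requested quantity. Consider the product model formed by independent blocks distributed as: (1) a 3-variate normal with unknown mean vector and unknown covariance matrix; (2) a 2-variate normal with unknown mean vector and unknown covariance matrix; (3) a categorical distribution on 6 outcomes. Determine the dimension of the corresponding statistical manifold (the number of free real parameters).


The dimension of a statistical manifold equals the number of free
(independent) real parameters of the model. For a product of independent
blocks the parameter counts add.
- 3-variate normal: 3 (mean) + 3*4/2 = 6 (symmetric covariance) = 9.
- 2-variate normal: 2 (mean) + 2*3/2 = 3 (symmetric covariance) = 5.
- categorical on 6 outcomes (probabilities sum to 1): 6-1 = 5.
Total = 9 + 5 + 5 = 19.
Dimension = 19

19


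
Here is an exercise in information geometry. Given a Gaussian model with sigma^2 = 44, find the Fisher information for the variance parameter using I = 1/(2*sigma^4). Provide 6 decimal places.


Fisher information for variance: I(sigma^2) = 1/(2*sigma^4).
sigma^2 = 44, so sigma^4 = 1936.
I = 1/(2*1936) = 1/3872 = 0.000258

0.000258


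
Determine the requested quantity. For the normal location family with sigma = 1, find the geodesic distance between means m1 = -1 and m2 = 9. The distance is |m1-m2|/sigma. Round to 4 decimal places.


On the fixed-variance normal subfamily, geodesic distance = |m1-m2|/sigma.
|-1 - 9| = 10.
sigma = 1.
d = 10/1 = 10.0000

10.0000


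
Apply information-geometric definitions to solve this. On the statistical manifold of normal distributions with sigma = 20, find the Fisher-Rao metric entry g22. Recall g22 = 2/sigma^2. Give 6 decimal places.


For the 2-parameter normal family, the Fisher metric has:
  g11 = 1/sigma^2, g22 = 2/sigma^2.
sigma = 20, sigma^2 = 400.
g22 = 0.005000

0.005000


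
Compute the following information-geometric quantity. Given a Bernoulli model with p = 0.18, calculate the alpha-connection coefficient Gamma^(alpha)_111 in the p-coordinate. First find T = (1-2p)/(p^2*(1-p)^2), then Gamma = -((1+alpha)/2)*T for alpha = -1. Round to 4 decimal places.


Skewness (Amari-Chentsov) tensor: T = (1-2p)/(p^2*(1-p)^2).
p = 0.18, 1-2p = 0.64, p^2 = 0.0324, (1-p)^2 = 0.6724.
T = 0.64/(0.0324 * 0.6724) = 29.376988.
In the p-coordinate, Gamma^(alpha) = Gamma^(0) - (alpha/2)*T with Gamma^(0) = (1/2)*g'(p) = -T/2,
so Gamma^(alpha) = -((1+alpha)/2)*T.
alpha = -1, -(1+alpha)/2 = 0.0.
Gamma = 0.0 * 29.376988 = 0.0000

0.0000


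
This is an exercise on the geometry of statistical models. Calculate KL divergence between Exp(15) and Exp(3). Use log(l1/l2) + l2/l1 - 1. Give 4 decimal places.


KL divergence for exponential family:
KL = log(l1/l2) + l2/l1 - 1.
log(15/3) = 1.609438.
3/15 = 0.2.
KL = 1.609438 + 0.2 - 1 = 0.8094

0.8094


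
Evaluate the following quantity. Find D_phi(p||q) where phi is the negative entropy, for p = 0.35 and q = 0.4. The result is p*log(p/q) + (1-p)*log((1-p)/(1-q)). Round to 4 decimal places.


Bregman divergence with negative entropy generator:
D = p*log(p/q) + (1-p)*log((1-p)/(1-q)).
p = 0.35, q = 0.4.
p*log(p/q) = 0.35*log(0.35/0.4) = -0.046736.
(1-p)*log((1-p)/(1-q)) = 0.65*log(0.65/0.6) = 0.052028.
D = -0.046736 + 0.052028 = 0.0053

0.0053


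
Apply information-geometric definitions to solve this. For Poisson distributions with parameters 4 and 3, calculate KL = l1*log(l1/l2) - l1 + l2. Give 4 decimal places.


KL divergence for Poisson:
KL = l1*log(l1/l2) - l1 + l2.
l1 = 4, l2 = 3.
log(4/3) = 0.287682.
l1*log(l1/l2) = 4 * 0.287682 = 1.150728.
KL = 1.150728 - 4 + 3 = 0.1507

0.1507


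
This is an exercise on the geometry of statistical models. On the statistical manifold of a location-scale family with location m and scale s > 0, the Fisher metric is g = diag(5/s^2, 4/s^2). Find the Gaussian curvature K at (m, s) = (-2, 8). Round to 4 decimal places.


The metric has the form g = (A dm^2 + B ds^2)/s^2 with A = 5, B = 4.
Substitute u = sqrt(A/B)*m: g = B*(du^2 + ds^2)/s^2, i.e. B times the
Poincare upper half-plane metric, which has constant Gaussian curvature -1.
Scaling a 2D metric by a constant c divides the Gaussian curvature by c,
so K = -1/B = -1/(4) = -0.2500 everywhere (the point (m, s) = (-2, 8) is irrelevant:
the curvature is constant).
The requested Gaussian curvature is K = -0.2500.

-0.2500


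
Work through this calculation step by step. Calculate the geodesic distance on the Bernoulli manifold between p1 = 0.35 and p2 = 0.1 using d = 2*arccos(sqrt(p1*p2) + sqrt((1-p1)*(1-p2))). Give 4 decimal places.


Geodesic distance on Bernoulli manifold:
d(p1,p2) = 2*arccos(sqrt(p1*p2) + sqrt((1-p1)*(1-p2))).
sqrt(p1*p2) = sqrt(0.35*0.1) = 0.187083.
sqrt((1-p1)*(1-p2)) = sqrt(0.65*0.9) = 0.764853.
arg = 0.187083 + 0.764853 = 0.951936.
d = 2*arccos(0.951936) = 0.6226

0.6226


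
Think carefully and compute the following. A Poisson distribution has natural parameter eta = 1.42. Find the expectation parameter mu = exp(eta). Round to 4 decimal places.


Expectation parameter for Poisson exponential family:
mu = exp(eta).
eta = 1.42.
mu = exp(1.42) = 4.1371

4.1371


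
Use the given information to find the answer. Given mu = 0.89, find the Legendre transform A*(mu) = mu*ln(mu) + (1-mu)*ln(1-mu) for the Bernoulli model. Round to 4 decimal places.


Legendre transform for Bernoulli:
A*(mu) = mu*log(mu) + (1-mu)*log(1-mu).
mu = 0.89, 1-mu = 0.11.
mu*log(mu) = 0.89*log(0.89) = -0.103715.
(1-mu)*log(1-mu) = 0.11*log(0.11) = -0.2428.
A* = -0.103715 + -0.2428 = -0.3465

-0.3465


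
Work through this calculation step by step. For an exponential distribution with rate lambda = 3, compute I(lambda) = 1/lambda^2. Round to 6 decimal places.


Fisher information for exponential: I(lambda) = 1/lambda^2.
lambda = 3, lambda^2 = 9.
I = 1/9 = 0.111111

0.111111


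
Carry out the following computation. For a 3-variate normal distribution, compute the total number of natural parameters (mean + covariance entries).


Exponential family dimension calculation:
For 3-dim MVN: mean has 3 params, covariance has 3*4/2 = 6 unique entries.
Total dim = 3 + 6 = 9.

9


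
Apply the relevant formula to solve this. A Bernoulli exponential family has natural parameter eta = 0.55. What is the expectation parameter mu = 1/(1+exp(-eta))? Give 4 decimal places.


Dual coordinate (expectation parameter) for Bernoulli:
mu = 1/(1+exp(-eta)).
eta = 0.55.
exp(-eta) = exp(-0.55) = 0.57695.
mu = 1/(1+0.57695) = 0.6341

0.6341


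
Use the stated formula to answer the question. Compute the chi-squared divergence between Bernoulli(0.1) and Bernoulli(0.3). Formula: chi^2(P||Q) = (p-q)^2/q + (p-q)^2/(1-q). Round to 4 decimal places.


Chi-squared divergence between Bernoulli distributions:
chi^2 = (p-q)^2/q + (p-q)^2/(1-q).
p = 0.1, q = 0.3, p-q = -0.2.
(p-q)^2 = 0.04.
term1 = 0.04/0.3 = 0.133333.
term2 = 0.04/0.7 = 0.057143.
chi^2 = 0.133333 + 0.057143 = 0.1905

0.1905


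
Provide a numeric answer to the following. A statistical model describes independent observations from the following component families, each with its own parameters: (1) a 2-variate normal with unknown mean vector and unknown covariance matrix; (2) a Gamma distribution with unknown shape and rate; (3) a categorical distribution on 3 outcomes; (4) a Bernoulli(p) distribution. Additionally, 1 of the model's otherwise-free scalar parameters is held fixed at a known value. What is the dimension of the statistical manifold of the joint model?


The dimension of a statistical manifold equals the number of free
(independent) real parameters of the model. For a product of independent
blocks the parameter counts add.
- 2-variate normal: 2 (mean) + 2*3/2 = 3 (symmetric covariance) = 5.
- Gamma (shape, rate): 2.
- categorical on 3 outcomes (probabilities sum to 1): 3-1 = 2.
- Bernoulli (p): 1.
Total = 5 + 2 + 2 + 1 = 10.
1 parameter(s) fixed at known values: 10 - 1 = 9.
Dimension = 9

9


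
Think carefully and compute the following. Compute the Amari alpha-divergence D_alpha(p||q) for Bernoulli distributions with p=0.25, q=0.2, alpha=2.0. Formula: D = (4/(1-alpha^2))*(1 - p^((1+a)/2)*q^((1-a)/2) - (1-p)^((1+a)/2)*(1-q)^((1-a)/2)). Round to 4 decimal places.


Amari alpha-divergence:
D = (4/(1-alpha^2))*(1 - p^((1+a)/2)*q^((1-a)/2) - (1-p)^((1+a)/2)*(1-q)^((1-a)/2)).
alpha = 2.0, p = 0.25, q = 0.2.
e1 = (1+alpha)/2 = 1.5, e2 = (1-alpha)/2 = -0.5.
t1 = p^e1 * q^e2 = 0.25^1.5 * 0.2^-0.5 = 0.279508.
t2 = (1-p)^e1 * (1-q)^e2 = 0.75^1.5 * 0.8^-0.5 = 0.726184.
4/(1-alpha^2) = -1.333333.
D = -1.333333*(1 - 0.279508 - 0.726184) = 0.0076

0.0076


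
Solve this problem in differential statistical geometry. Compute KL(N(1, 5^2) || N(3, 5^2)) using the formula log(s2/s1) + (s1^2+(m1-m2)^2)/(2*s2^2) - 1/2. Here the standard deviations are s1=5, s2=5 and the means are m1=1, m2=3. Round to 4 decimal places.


KL divergence between normal distributions:
KL = log(s2/s1) + (s1^2 + (m1-m2)^2)/(2*s2^2) - 1/2.
log(5/5) = 0.0.
(5^2 + (1-3)^2)/(2*5^2) = (25 + 4)/50 = 0.58.
KL = 0.0 + 0.58 - 0.5 = 0.0800

0.0800


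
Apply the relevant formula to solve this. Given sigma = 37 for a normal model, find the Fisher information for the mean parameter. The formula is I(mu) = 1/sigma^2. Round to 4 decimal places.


The Fisher information for the mean of a normal distribution is I(mu) = 1/sigma^2.
sigma = 37, so sigma^2 = 1369.
I(mu) = 1/1369 = 0.0007

0.0007


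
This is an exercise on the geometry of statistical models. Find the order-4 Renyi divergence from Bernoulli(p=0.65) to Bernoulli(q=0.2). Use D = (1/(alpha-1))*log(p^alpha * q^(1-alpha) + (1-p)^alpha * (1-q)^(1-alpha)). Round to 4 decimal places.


Renyi divergence of order alpha between Bernoulli distributions:
D = (1/(alpha-1))*log(p^alpha * q^(1-alpha) + (1-p)^alpha * (1-q)^(1-alpha)).
alpha = 4, p = 0.65, q = 0.2.
p^alpha * q^(1-alpha) = 0.65^4 * 0.2^-3 = 22.313281.
(1-p)^alpha * (1-q)^(1-alpha) = 0.35^4 * 0.8^-3 = 0.029309.
sum = 22.313281 + 0.029309 = 22.34259.
D = (1/3)*log(22.34259) = 1.0355

1.0355


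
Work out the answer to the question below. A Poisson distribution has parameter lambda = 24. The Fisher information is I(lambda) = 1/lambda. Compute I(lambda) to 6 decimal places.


Fisher information for Poisson: I(lambda) = 1/lambda.
lambda = 24.
I(lambda) = 1/24 = 0.041667

0.041667


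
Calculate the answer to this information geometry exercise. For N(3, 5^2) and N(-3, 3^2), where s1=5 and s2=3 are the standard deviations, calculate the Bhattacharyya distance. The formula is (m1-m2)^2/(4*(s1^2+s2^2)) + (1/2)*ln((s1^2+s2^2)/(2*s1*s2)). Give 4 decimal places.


Bhattacharyya distance between two Gaussians:
DB = (m1-m2)^2/(4*(s1^2+s2^2)) + (1/2)*ln((s1^2+s2^2)/(2*s1*s2)).
(m1-m2)^2 = (6)^2 = 36.
s1^2+s2^2 = 25 + 9 = 34.
term1 = 36/136 = 0.264706.
term2 = 0.5*ln(34/30.0) = 0.062582.
DB = 0.264706 + 0.062582 = 0.3273

0.3273


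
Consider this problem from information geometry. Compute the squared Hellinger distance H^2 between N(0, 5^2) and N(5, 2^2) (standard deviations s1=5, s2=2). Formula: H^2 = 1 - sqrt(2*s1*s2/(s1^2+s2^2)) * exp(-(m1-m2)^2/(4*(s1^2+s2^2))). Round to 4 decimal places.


Squared Hellinger distance for Gaussians:
H^2 = 1 - sqrt(2*s1*s2/(s1^2+s2^2)) * exp(-(m1-m2)^2/(4*(s1^2+s2^2))).
s1^2 = 25, s2^2 = 4, s1^2+s2^2 = 29.
sqrt(2*5*2/(29)) = 0.830455.
(m1-m2)^2 = (-5)^2 = 25.
exp(-25/(4*29)) = exp(-0.215517) = 0.806124.
H^2 = 1 - 0.830455*0.806124 = 0.3306

0.3306


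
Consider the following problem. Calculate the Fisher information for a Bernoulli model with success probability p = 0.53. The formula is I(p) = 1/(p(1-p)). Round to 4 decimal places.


For Bernoulli(p), Fisher information is I(p) = 1/(p*(1-p)).
p = 0.53, 1-p = 0.47.
p*(1-p) = 0.2491.
I(p) = 1/0.2491 = 4.0145

4.0145


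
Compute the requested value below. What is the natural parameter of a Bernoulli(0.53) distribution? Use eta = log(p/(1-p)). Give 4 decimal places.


Natural parameter for Bernoulli: eta = log(p/(1-p)).
p = 0.53, 1-p = 0.47.
p/(1-p) = 1.12766.
eta = log(1.12766) = 0.1201

0.1201


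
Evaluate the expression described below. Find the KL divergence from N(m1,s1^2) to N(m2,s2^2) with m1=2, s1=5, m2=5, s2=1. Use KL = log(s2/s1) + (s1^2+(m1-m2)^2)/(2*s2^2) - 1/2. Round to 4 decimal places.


KL divergence between normal distributions:
KL = log(s2/s1) + (s1^2 + (m1-m2)^2)/(2*s2^2) - 1/2.
log(1/5) = -1.609438.
(5^2 + (2-5)^2)/(2*1^2) = (25 + 9)/2 = 17.0.
KL = -1.609438 + 17.0 - 0.5 = 14.8906

14.8906


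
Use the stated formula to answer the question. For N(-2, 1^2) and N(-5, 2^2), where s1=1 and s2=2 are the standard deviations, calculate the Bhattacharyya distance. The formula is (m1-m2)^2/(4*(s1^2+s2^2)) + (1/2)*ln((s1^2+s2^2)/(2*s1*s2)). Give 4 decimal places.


Bhattacharyya distance between two Gaussians:
DB = (m1-m2)^2/(4*(s1^2+s2^2)) + (1/2)*ln((s1^2+s2^2)/(2*s1*s2)).
(m1-m2)^2 = (3)^2 = 9.
s1^2+s2^2 = 1 + 4 = 5.
term1 = 9/20 = 0.45.
term2 = 0.5*ln(5/4.0) = 0.111572.
DB = 0.45 + 0.111572 = 0.5616

0.5616


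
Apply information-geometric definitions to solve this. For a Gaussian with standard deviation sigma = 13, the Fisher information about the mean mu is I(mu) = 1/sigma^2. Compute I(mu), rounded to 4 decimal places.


The Fisher information for the mean of a normal distribution is I(mu) = 1/sigma^2.
sigma = 13, so sigma^2 = 169.
I(mu) = 1/169 = 0.0059

0.0059


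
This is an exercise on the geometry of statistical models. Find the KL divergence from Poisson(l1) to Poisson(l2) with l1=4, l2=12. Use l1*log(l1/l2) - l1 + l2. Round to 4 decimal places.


KL divergence for Poisson:
KL = l1*log(l1/l2) - l1 + l2.
l1 = 4, l2 = 12.
log(4/12) = -1.098612.
l1*log(l1/l2) = 4 * -1.098612 = -4.394449.
KL = -4.394449 - 4 + 12 = 3.6056

3.6056


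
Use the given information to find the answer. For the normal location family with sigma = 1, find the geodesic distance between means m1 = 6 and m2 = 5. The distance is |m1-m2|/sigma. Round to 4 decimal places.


On the fixed-variance normal subfamily, geodesic distance = |m1-m2|/sigma.
|6 - 5| = 1.
sigma = 1.
d = 1/1 = 1.0000

1.0000


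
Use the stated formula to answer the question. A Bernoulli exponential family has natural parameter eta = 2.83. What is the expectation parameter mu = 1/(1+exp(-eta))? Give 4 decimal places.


Dual coordinate (expectation parameter) for Bernoulli:
mu = 1/(1+exp(-eta)).
eta = 2.83.
exp(-eta) = exp(-2.83) = 0.059013.
mu = 1/(1+0.059013) = 0.9443

0.9443


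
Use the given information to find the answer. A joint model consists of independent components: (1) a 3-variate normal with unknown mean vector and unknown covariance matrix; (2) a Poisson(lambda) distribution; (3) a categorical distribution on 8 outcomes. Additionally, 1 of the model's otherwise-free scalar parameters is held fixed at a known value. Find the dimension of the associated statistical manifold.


The dimension of a statistical manifold equals the number of free
(independent) real parameters of the model. For a product of independent
blocks the parameter counts add.
- 3-variate normal: 3 (mean) + 3*4/2 = 6 (symmetric covariance) = 9.
- Poisson (lambda): 1.
- categorical on 8 outcomes (probabilities sum to 1): 8-1 = 7.
Total = 9 + 1 + 7 = 17.
1 parameter(s) fixed at known values: 17 - 1 = 16.
Dimension = 16

16


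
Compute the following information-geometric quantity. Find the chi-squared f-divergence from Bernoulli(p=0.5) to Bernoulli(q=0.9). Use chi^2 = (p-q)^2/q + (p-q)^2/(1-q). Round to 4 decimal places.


Chi-squared divergence between Bernoulli distributions:
chi^2 = (p-q)^2/q + (p-q)^2/(1-q).
p = 0.5, q = 0.9, p-q = -0.4.
(p-q)^2 = 0.16.
term1 = 0.16/0.9 = 0.177778.
term2 = 0.16/0.1 = 1.6.
chi^2 = 0.177778 + 1.6 = 1.7778

1.7778


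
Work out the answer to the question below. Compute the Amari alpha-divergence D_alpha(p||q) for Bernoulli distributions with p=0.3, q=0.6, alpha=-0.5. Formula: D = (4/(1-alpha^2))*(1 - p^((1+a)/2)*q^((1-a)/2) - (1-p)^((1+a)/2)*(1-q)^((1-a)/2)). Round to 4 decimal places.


Amari alpha-divergence:
D = (4/(1-alpha^2))*(1 - p^((1+a)/2)*q^((1-a)/2) - (1-p)^((1+a)/2)*(1-q)^((1-a)/2)).
alpha = -0.5, p = 0.3, q = 0.6.
e1 = (1+alpha)/2 = 0.25, e2 = (1-alpha)/2 = 0.75.
t1 = p^e1 * q^e2 = 0.3^0.25 * 0.6^0.75 = 0.504538.
t2 = (1-p)^e1 * (1-q)^e2 = 0.7^0.25 * 0.4^0.75 = 0.460065.
4/(1-alpha^2) = 5.333333.
D = 5.333333*(1 - 0.504538 - 0.460065) = 0.1888

0.1888


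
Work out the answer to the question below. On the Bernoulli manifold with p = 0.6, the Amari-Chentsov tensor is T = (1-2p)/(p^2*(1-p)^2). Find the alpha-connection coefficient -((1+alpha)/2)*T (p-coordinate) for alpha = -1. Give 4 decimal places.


Skewness (Amari-Chentsov) tensor: T = (1-2p)/(p^2*(1-p)^2).
p = 0.6, 1-2p = -0.2, p^2 = 0.36, (1-p)^2 = 0.16.
T = -0.2/(0.36 * 0.16) = -3.472222.
In the p-coordinate, Gamma^(alpha) = Gamma^(0) - (alpha/2)*T with Gamma^(0) = (1/2)*g'(p) = -T/2,
so Gamma^(alpha) = -((1+alpha)/2)*T.
alpha = -1, -(1+alpha)/2 = 0.0.
Gamma = 0.0 * -3.472222 = 0.0000

0.0000


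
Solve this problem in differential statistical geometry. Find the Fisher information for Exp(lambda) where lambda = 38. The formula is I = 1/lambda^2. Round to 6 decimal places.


Fisher information for exponential: I(lambda) = 1/lambda^2.
lambda = 38, lambda^2 = 1444.
I = 1/1444 = 0.000693

0.000693


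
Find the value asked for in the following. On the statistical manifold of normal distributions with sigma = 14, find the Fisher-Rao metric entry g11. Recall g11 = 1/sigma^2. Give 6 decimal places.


For the 2-parameter normal family, the Fisher metric has:
  g11 = 1/sigma^2, g22 = 2/sigma^2.
sigma = 14, sigma^2 = 196.
g11 = 0.005102

0.005102


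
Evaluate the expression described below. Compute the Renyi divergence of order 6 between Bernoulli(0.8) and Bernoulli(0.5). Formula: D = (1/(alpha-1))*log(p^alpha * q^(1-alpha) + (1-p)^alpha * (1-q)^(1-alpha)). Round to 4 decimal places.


Renyi divergence of order alpha between Bernoulli distributions:
D = (1/(alpha-1))*log(p^alpha * q^(1-alpha) + (1-p)^alpha * (1-q)^(1-alpha)).
alpha = 6, p = 0.8, q = 0.5.
p^alpha * q^(1-alpha) = 0.8^6 * 0.5^-5 = 8.388608.
(1-p)^alpha * (1-q)^(1-alpha) = 0.2^6 * 0.5^-5 = 0.002048.
sum = 8.388608 + 0.002048 = 8.390656.
D = (1/5)*log(8.390656) = 0.4254

0.4254


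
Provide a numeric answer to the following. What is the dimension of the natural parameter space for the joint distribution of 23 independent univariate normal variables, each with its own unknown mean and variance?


Exponential family dimension calculation:
Each univariate normal has two natural parameters (mu/sigma^2 and -1/(2 sigma^2)).
With 23 independent components, dim = 2 * 23 = 46.

46


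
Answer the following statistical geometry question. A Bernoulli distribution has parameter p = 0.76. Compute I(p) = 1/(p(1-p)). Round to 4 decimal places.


For Bernoulli(p), Fisher information is I(p) = 1/(p*(1-p)).
p = 0.76, 1-p = 0.24.
p*(1-p) = 0.1824.
I(p) = 1/0.1824 = 5.4825

5.4825


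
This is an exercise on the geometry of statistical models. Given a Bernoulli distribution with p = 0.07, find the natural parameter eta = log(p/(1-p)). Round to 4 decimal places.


Natural parameter for Bernoulli: eta = log(p/(1-p)).
p = 0.07, 1-p = 0.93.
p/(1-p) = 0.075269.
eta = log(0.075269) = -2.5867

-2.5867


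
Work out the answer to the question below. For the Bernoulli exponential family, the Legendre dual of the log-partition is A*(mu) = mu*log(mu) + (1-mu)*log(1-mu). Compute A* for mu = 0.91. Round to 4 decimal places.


Legendre transform for Bernoulli:
A*(mu) = mu*log(mu) + (1-mu)*log(1-mu).
mu = 0.91, 1-mu = 0.09.
mu*log(mu) = 0.91*log(0.91) = -0.085823.
(1-mu)*log(1-mu) = 0.09*log(0.09) = -0.216715.
A* = -0.085823 + -0.216715 = -0.3025

-0.3025


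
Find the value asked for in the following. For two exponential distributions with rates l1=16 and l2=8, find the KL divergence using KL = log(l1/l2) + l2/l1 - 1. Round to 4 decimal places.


KL divergence for exponential family:
KL = log(l1/l2) + l2/l1 - 1.
log(16/8) = 0.693147.
8/16 = 0.5.
KL = 0.693147 + 0.5 - 1 = 0.1931

0.1931


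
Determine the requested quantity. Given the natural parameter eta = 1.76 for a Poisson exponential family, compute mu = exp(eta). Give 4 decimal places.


Expectation parameter for Poisson exponential family:
mu = exp(eta).
eta = 1.76.
mu = exp(1.76) = 5.8124

5.8124


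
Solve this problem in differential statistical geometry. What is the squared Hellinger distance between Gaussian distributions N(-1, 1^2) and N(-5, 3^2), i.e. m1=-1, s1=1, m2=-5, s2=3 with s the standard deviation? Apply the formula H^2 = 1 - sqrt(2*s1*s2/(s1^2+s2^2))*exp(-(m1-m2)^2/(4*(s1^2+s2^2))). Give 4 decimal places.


Squared Hellinger distance for Gaussians:
H^2 = 1 - sqrt(2*s1*s2/(s1^2+s2^2)) * exp(-(m1-m2)^2/(4*(s1^2+s2^2))).
s1^2 = 1, s2^2 = 9, s1^2+s2^2 = 10.
sqrt(2*1*3/(10)) = 0.774597.
(m1-m2)^2 = (4)^2 = 16.
exp(-16/(4*10)) = exp(-0.4) = 0.67032.
H^2 = 1 - 0.774597*0.67032 = 0.4808

0.4808


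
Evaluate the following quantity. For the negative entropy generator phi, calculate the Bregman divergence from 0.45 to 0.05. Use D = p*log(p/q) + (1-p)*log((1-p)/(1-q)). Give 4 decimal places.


Bregman divergence with negative entropy generator:
D = p*log(p/q) + (1-p)*log((1-p)/(1-q)).
p = 0.45, q = 0.05.
p*log(p/q) = 0.45*log(0.45/0.05) = 0.988751.
(1-p)*log((1-p)/(1-q)) = 0.55*log(0.55/0.95) = -0.300599.
D = 0.988751 + -0.300599 = 0.6882

0.6882


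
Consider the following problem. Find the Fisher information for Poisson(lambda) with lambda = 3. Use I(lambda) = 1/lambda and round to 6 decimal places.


Fisher information for Poisson: I(lambda) = 1/lambda.
lambda = 3.
I(lambda) = 1/3 = 0.333333

0.333333


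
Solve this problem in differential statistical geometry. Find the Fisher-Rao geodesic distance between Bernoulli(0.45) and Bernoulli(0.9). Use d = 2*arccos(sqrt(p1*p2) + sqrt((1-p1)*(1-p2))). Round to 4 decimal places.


Geodesic distance on Bernoulli manifold:
d(p1,p2) = 2*arccos(sqrt(p1*p2) + sqrt((1-p1)*(1-p2))).
sqrt(p1*p2) = sqrt(0.45*0.9) = 0.636396.
sqrt((1-p1)*(1-p2)) = sqrt(0.55*0.1) = 0.234521.
arg = 0.636396 + 0.234521 = 0.870917.
d = 2*arccos(0.870917) = 1.0275

1.0275


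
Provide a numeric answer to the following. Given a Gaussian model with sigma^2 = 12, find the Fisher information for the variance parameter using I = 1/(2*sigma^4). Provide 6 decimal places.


Fisher information for variance: I(sigma^2) = 1/(2*sigma^4).
sigma^2 = 12, so sigma^4 = 144.
I = 1/(2*144) = 1/288 = 0.003472

0.003472


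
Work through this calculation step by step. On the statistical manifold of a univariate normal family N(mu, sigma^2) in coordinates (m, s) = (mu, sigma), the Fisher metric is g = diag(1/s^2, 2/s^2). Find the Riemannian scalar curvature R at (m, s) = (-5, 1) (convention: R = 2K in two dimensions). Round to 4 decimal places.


The metric has the form g = (A dm^2 + B ds^2)/s^2 with A = 1, B = 2.
Substitute u = sqrt(A/B)*m: g = B*(du^2 + ds^2)/s^2, i.e. B times the
Poincare upper half-plane metric, which has constant Gaussian curvature -1.
Scaling a 2D metric by a constant c divides the Gaussian curvature by c,
so K = -1/B = -1/(2) = -0.5000 everywhere (the point (m, s) = (-5, 1) is irrelevant:
the curvature is constant).
Scalar curvature in dimension 2: R = 2K = -2/(2) = -1.0000.

-1.0000


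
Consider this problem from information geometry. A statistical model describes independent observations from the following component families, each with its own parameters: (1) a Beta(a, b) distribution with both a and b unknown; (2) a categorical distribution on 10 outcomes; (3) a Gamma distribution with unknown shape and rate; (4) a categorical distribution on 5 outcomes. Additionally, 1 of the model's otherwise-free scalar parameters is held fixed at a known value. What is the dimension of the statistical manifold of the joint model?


The dimension of a statistical manifold equals the number of free
(independent) real parameters of the model. For a product of independent
blocks the parameter counts add.
- Beta (a, b): 2.
- categorical on 10 outcomes (probabilities sum to 1): 10-1 = 9.
- Gamma (shape, rate): 2.
- categorical on 5 outcomes (probabilities sum to 1): 5-1 = 4.
Total = 2 + 9 + 2 + 4 = 17.
1 parameter(s) fixed at known values: 17 - 1 = 16.
Dimension = 16

16


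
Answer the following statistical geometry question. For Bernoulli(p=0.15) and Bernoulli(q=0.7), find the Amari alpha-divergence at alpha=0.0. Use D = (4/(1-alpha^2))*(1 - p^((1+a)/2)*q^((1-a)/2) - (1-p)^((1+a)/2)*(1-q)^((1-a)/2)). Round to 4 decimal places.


Amari alpha-divergence:
D = (4/(1-alpha^2))*(1 - p^((1+a)/2)*q^((1-a)/2) - (1-p)^((1+a)/2)*(1-q)^((1-a)/2)).
alpha = 0.0, p = 0.15, q = 0.7.
e1 = (1+alpha)/2 = 0.5, e2 = (1-alpha)/2 = 0.5.
t1 = p^e1 * q^e2 = 0.15^0.5 * 0.7^0.5 = 0.324037.
t2 = (1-p)^e1 * (1-q)^e2 = 0.85^0.5 * 0.3^0.5 = 0.504975.
4/(1-alpha^2) = 4.0.
D = 4.0*(1 - 0.324037 - 0.504975) = 0.6840

0.6840


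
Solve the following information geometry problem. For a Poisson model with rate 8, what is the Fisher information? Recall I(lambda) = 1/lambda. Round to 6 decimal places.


Fisher information for Poisson: I(lambda) = 1/lambda.
lambda = 8.
I(lambda) = 1/8 = 0.125000

0.125000


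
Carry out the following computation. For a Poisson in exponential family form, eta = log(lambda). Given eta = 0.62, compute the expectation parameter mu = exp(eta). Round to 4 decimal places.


Expectation parameter for Poisson exponential family:
mu = exp(eta).
eta = 0.62.
mu = exp(0.62) = 1.8589

1.8589


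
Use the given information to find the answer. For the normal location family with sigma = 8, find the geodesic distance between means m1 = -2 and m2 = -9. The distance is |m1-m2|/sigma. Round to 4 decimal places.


On the fixed-variance normal subfamily, geodesic distance = |m1-m2|/sigma.
|-2 - -9| = 7.
sigma = 8.
d = 7/8 = 0.8750

0.8750


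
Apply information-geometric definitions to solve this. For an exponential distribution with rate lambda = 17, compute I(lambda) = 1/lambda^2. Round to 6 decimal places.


Fisher information for exponential: I(lambda) = 1/lambda^2.
lambda = 17, lambda^2 = 289.
I = 1/289 = 0.003460

0.003460


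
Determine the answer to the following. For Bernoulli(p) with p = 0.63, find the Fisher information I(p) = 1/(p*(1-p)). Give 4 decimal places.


For Bernoulli(p), Fisher information is I(p) = 1/(p*(1-p)).
p = 0.63, 1-p = 0.37.
p*(1-p) = 0.2331.
I(p) = 1/0.2331 = 4.2900

4.2900


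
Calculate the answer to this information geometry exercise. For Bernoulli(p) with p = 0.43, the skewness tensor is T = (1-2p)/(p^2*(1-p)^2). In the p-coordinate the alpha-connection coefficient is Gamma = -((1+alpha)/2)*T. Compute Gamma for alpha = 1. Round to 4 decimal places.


Skewness (Amari-Chentsov) tensor: T = (1-2p)/(p^2*(1-p)^2).
p = 0.43, 1-2p = 0.14, p^2 = 0.1849, (1-p)^2 = 0.3249.
T = 0.14/(0.1849 * 0.3249) = 2.330459.
In the p-coordinate, Gamma^(alpha) = Gamma^(0) - (alpha/2)*T with Gamma^(0) = (1/2)*g'(p) = -T/2,
so Gamma^(alpha) = -((1+alpha)/2)*T.
alpha = 1, -(1+alpha)/2 = -1.0.
Gamma = -1.0 * 2.330459 = -2.3305

-2.3305


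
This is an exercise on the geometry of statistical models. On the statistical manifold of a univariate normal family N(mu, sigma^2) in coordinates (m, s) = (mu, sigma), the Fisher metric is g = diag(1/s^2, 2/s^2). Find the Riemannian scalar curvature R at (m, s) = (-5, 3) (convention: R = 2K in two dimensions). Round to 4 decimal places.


The metric has the form g = (A dm^2 + B ds^2)/s^2 with A = 1, B = 2.
Substitute u = sqrt(A/B)*m: g = B*(du^2 + ds^2)/s^2, i.e. B times the
Poincare upper half-plane metric, which has constant Gaussian curvature -1.
Scaling a 2D metric by a constant c divides the Gaussian curvature by c,
so K = -1/B = -1/(2) = -0.5000 everywhere (the point (m, s) = (-5, 3) is irrelevant:
the curvature is constant).
Scalar curvature in dimension 2: R = 2K = -2/(2) = -1.0000.

-1.0000


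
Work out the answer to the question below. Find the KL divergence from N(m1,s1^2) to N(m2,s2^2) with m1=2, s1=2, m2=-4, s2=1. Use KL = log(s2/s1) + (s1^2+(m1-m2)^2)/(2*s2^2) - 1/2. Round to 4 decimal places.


KL divergence between normal distributions:
KL = log(s2/s1) + (s1^2 + (m1-m2)^2)/(2*s2^2) - 1/2.
log(1/2) = -0.693147.
(2^2 + (2--4)^2)/(2*1^2) = (4 + 36)/2 = 20.0.
KL = -0.693147 + 20.0 - 0.5 = 18.8069

18.8069


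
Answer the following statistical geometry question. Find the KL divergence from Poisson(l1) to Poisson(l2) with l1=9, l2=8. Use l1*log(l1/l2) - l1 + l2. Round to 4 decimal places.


KL divergence for Poisson:
KL = l1*log(l1/l2) - l1 + l2.
l1 = 9, l2 = 8.
log(9/8) = 0.117783.
l1*log(l1/l2) = 9 * 0.117783 = 1.060047.
KL = 1.060047 - 9 + 8 = 0.0600

0.0600


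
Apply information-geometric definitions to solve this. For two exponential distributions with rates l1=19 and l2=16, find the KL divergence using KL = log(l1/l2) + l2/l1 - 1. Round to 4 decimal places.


KL divergence for exponential family:
KL = log(l1/l2) + l2/l1 - 1.
log(19/16) = 0.17185.
16/19 = 0.842105.
KL = 0.17185 + 0.842105 - 1 = 0.0140

0.0140
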